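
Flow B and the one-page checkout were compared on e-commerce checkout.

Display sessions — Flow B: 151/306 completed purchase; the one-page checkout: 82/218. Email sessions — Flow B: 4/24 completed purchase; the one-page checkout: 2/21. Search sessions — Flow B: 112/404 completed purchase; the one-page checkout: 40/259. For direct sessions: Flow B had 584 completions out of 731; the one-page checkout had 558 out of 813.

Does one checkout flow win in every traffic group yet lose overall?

No

Display: Flow B 151/306 = 49.3%, the one-page checkout 82/218 = 37.6% → Flow B
Email: Flow B 4/24 = 16.7%, the one-page checkout 2/21 = 9.5% → Flow B
Search: Flow B 112/404 = 27.7%, the one-page checkout 40/259 = 15.4% → Flow B
Direct: Flow B 584/731 = 79.9%, the one-page checkout 558/813 = 68.6% → Flow B
Overall: Flow B 851/1465 = 58.1%, the one-page checkout 682/1311 = 52.0% → Flow B
Flow B wins overall and in every traffic group — no reversal.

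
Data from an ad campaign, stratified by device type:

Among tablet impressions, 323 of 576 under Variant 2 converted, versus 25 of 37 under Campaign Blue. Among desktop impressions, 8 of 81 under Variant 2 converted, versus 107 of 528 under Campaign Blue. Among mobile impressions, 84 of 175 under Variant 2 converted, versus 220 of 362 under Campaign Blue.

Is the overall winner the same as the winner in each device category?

Tablet: Variant 2 323/576 = 56.1%, Campaign Blue 25/37 = 67.6% → Campaign Blue
Desktop: Variant 2 8/81 = 9.9%, Campaign Blue 107/528 = 20.3% → Campaign Blue
Mobile: Variant 2 84/175 = 48.0%, Campaign Blue 220/362 = 60.8% → Campaign Blue
Overall: Variant 2 415/832 = 49.9%, Campaign Blue 352/927 = 38.0% → Variant 2
Campaign Blue wins each device group but Variant 2 wins overall — the comparison reverses. Campaign Blue's impressions skew toward desktop, which has a lower base rate.

No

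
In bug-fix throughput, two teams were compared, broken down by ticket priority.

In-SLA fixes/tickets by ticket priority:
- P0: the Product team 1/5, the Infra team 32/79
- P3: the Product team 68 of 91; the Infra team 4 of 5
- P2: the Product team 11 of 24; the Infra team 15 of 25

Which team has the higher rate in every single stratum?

the Infra team

P0: the Product team 1/5 = 20.0%, the Infra team 32/79 = 40.5% → the Infra team
P3: the Product team 68/91 = 74.7%, the Infra team 4/5 = 80.0% → the Infra team
P2: the Product team 11/24 = 45.8%, the Infra team 15/25 = 60.0% → the Infra team
The Infra team has the higher rate in all 3 groups.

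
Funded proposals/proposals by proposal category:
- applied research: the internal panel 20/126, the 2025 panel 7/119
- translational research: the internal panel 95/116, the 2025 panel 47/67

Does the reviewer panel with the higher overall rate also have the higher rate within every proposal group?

Yes

Applied research: the internal panel 20/126 = 15.9%, the 2025 panel 7/119 = 5.9% → the internal panel
Translational research: the internal panel 95/116 = 81.9%, the 2025 panel 47/67 = 70.1% → the internal panel
Overall: the internal panel 115/242 = 47.5%, the 2025 panel 54/186 = 29.0% → the internal panel
The internal panel wins overall and in every proposal group — no reversal.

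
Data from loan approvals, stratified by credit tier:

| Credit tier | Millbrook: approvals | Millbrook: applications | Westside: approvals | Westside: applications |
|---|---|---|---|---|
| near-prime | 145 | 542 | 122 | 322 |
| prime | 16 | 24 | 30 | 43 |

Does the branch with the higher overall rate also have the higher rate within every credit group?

Near-prime: Millbrook 145/542 = 26.8%, Westside 122/322 = 37.9% → Westside
Prime: Millbrook 16/24 = 66.7%, Westside 30/43 = 69.8% → Westside
Overall: Millbrook 161/566 = 28.4%, Westside 152/365 = 41.6% → Westside
Westside wins overall and in every credit group — no reversal.

Yes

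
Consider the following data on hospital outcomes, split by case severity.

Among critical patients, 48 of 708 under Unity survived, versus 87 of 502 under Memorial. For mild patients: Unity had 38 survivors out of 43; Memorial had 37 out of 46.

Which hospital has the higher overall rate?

Memorial

Critical: Unity 48/708 = 6.8%, Memorial 87/502 = 17.3% → Memorial
Mild: Unity 38/43 = 88.4%, Memorial 37/46 = 80.4% → Unity
Overall: Unity 86/751 = 11.5%, Memorial 124/548 = 22.6% → Memorial
(Neither sweeps every case group, but Memorial has the higher pooled rate.)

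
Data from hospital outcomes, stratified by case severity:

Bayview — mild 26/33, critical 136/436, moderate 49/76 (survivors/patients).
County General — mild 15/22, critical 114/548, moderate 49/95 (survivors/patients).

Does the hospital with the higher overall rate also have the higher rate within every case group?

Mild: Bayview 26/33 = 78.8%, County General 15/22 = 68.2% → Bayview
Critical: Bayview 136/436 = 31.2%, County General 114/548 = 20.8% → Bayview
Moderate: Bayview 49/76 = 64.5%, County General 49/95 = 51.6% → Bayview
Overall: Bayview 211/545 = 38.7%, County General 178/665 = 26.8% → Bayview
Bayview wins overall and in every case group — no reversal.

Yes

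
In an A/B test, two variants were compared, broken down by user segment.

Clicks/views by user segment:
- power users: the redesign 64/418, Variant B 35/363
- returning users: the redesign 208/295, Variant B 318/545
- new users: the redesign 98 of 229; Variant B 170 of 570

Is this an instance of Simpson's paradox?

Power users: the redesign 64/418 = 15.3%, Variant B 35/363 = 9.6% → the redesign
Returning users: the redesign 208/295 = 70.5%, Variant B 318/545 = 58.3% → the redesign
New users: the redesign 98/229 = 42.8%, Variant B 170/570 = 29.8% → the redesign
Overall: the redesign 370/942 = 39.3%, Variant B 523/1478 = 35.4% → the redesign
The redesign wins overall and in every user group — no reversal.

No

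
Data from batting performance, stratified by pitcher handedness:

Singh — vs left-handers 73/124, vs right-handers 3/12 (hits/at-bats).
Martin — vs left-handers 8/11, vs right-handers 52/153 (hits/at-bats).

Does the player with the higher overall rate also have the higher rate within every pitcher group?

No

Vs left-handers: Singh 73/124 = 58.9%, Martin 8/11 = 72.7% → Martin
Vs right-handers: Singh 3/12 = 25.0%, Martin 52/153 = 34.0% → Martin
Overall: Singh 76/136 = 55.9%, Martin 60/164 = 36.6% → Singh
Martin wins each pitcher group but Singh wins overall — the comparison reverses. Martin's at-bats skew toward vs right-handers, which has a lower base rate.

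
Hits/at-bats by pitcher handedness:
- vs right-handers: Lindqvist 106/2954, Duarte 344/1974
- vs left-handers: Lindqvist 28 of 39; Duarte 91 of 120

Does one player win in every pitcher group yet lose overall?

Vs right-handers: Lindqvist 106/2954 = 3.6%, Duarte 344/1974 = 17.4% → Duarte
Vs left-handers: Lindqvist 28/39 = 71.8%, Duarte 91/120 = 75.8% → Duarte
Overall: Lindqvist 134/2993 = 4.5%, Duarte 435/2094 = 20.8% → Duarte
Duarte wins overall and in every pitcher group — no reversal.

No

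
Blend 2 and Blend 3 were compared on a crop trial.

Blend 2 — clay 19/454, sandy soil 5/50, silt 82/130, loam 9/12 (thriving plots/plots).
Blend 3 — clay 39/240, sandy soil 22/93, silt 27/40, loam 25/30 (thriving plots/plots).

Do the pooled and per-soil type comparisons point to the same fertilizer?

Yes

Clay: Blend 2 19/454 = 4.2%, Blend 3 39/240 = 16.2% → Blend 3
Sandy soil: Blend 2 5/50 = 10.0%, Blend 3 22/93 = 23.7% → Blend 3
Silt: Blend 2 82/130 = 63.1%, Blend 3 27/40 = 67.5% → Blend 3
Loam: Blend 2 9/12 = 75.0%, Blend 3 25/30 = 83.3% → Blend 3
Overall: Blend 2 115/646 = 17.8%, Blend 3 113/403 = 28.0% → Blend 3
Blend 3 wins overall and in every soil group — no reversal.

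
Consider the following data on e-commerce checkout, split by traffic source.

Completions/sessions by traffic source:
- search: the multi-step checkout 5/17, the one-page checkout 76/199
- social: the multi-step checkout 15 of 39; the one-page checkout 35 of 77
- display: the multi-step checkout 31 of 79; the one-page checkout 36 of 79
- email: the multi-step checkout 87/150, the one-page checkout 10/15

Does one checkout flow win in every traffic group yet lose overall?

Yes

Search: the multi-step checkout 5/17 = 29.4%, the one-page checkout 76/199 = 38.2% → the one-page checkout
Social: the multi-step checkout 15/39 = 38.5%, the one-page checkout 35/77 = 45.5% → the one-page checkout
Display: the multi-step checkout 31/79 = 39.2%, the one-page checkout 36/79 = 45.6% → the one-page checkout
Email: the multi-step checkout 87/150 = 58.0%, the one-page checkout 10/15 = 66.7% → the one-page checkout
Overall: the multi-step checkout 138/285 = 48.4%, the one-page checkout 157/370 = 42.4% → the multi-step checkout
The one-page checkout wins each traffic group but the multi-step checkout wins overall — the comparison reverses. The one-page checkout's sessions skew toward search, which has a lower base rate.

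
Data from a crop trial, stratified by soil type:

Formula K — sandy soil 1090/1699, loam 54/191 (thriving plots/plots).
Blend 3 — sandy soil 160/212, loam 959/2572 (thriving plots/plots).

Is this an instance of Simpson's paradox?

Yes

Sandy soil: Formula K 1090/1699 = 64.2%, Blend 3 160/212 = 75.5% → Blend 3
Loam: Formula K 54/191 = 28.3%, Blend 3 959/2572 = 37.3% → Blend 3
Overall: Formula K 1144/1890 = 60.5%, Blend 3 1119/2784 = 40.2% → Formula K
Blend 3 wins each soil group but Formula K wins overall — the comparison reverses. Blend 3's plots skew toward loam, which has a lower base rate.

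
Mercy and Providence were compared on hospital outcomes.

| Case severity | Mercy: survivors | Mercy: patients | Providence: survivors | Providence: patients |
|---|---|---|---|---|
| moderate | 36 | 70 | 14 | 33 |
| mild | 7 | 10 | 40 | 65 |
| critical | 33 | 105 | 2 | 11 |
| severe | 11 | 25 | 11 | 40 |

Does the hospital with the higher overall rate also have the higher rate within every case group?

No

Moderate: Mercy 36/70 = 51.4%, Providence 14/33 = 42.4% → Mercy
Mild: Mercy 7/10 = 70.0%, Providence 40/65 = 61.5% → Mercy
Critical: Mercy 33/105 = 31.4%, Providence 2/11 = 18.2% → Mercy
Severe: Mercy 11/25 = 44.0%, Providence 11/40 = 27.5% → Mercy
Overall: Mercy 87/210 = 41.4%, Providence 67/149 = 45.0% → Providence
Mercy wins each case group but Providence wins overall — the comparison reverses. Mercy's patients skew toward critical, which has a lower base rate.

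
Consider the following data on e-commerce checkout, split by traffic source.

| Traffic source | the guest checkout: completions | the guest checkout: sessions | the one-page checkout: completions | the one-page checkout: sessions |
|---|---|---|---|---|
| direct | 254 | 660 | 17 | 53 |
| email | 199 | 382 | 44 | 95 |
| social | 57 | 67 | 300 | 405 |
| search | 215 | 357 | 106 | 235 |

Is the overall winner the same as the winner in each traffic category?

No

Direct: the guest checkout 254/660 = 38.5%, the one-page checkout 17/53 = 32.1% → the guest checkout
Email: the guest checkout 199/382 = 52.1%, the one-page checkout 44/95 = 46.3% → the guest checkout
Social: the guest checkout 57/67 = 85.1%, the one-page checkout 300/405 = 74.1% → the guest checkout
Search: the guest checkout 215/357 = 60.2%, the one-page checkout 106/235 = 45.1% → the guest checkout
Overall: the guest checkout 725/1466 = 49.5%, the one-page checkout 467/788 = 59.3% → the one-page checkout
The guest checkout wins each traffic group but the one-page checkout wins overall — the comparison reverses. The guest checkout's sessions skew toward direct, which has a lower base rate.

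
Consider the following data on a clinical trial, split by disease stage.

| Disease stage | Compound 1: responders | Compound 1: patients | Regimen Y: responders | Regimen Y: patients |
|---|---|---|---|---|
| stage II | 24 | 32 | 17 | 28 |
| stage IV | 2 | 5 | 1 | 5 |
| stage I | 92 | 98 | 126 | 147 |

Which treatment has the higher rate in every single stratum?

Stage II: Compound 1 24/32 = 75.0%, Regimen Y 17/28 = 60.7% → Compound 1
Stage IV: Compound 1 2/5 = 40.0%, Regimen Y 1/5 = 20.0% → Compound 1
Stage I: Compound 1 92/98 = 93.9%, Regimen Y 126/147 = 85.7% → Compound 1
Compound 1 has the higher rate in all 3 groups.

Compound 1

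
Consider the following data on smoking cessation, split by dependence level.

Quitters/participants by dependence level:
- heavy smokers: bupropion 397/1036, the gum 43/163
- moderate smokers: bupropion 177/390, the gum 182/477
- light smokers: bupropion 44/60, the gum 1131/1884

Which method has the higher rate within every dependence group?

Heavy smokers: bupropion 397/1036 = 38.3%, the gum 43/163 = 26.4% → bupropion
Moderate smokers: bupropion 177/390 = 45.4%, the gum 182/477 = 38.2% → bupropion
Light smokers: bupropion 44/60 = 73.3%, the gum 1131/1884 = 60.0% → bupropion
Bupropion has the higher rate in all 3 groups.

bupropion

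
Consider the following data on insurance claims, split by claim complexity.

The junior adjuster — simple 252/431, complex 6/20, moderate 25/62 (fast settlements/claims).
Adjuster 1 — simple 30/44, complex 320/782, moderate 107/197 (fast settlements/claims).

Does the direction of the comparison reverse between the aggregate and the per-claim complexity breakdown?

Yes

Simple: the junior adjuster 252/431 = 58.5%, Adjuster 1 30/44 = 68.2% → Adjuster 1
Complex: the junior adjuster 6/20 = 30.0%, Adjuster 1 320/782 = 40.9% → Adjuster 1
Moderate: the junior adjuster 25/62 = 40.3%, Adjuster 1 107/197 = 54.3% → Adjuster 1
Overall: the junior adjuster 283/513 = 55.2%, Adjuster 1 457/1023 = 44.7% → the junior adjuster
Adjuster 1 wins each claim group but the junior adjuster wins overall — the comparison reverses. Adjuster 1's claims skew toward complex, which has a lower base rate.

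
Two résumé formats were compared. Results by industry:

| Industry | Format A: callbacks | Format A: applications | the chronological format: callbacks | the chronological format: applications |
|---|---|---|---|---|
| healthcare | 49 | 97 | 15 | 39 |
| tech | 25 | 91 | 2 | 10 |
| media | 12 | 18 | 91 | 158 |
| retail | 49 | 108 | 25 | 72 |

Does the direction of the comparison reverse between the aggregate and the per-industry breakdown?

Healthcare: Format A 49/97 = 50.5%, the chronological format 15/39 = 38.5% → Format A
Tech: Format A 25/91 = 27.5%, the chronological format 2/10 = 20.0% → Format A
Media: Format A 12/18 = 66.7%, the chronological format 91/158 = 57.6% → Format A
Retail: Format A 49/108 = 45.4%, the chronological format 25/72 = 34.7% → Format A
Overall: Format A 135/314 = 43.0%, the chronological format 133/279 = 47.7% → the chronological format
Format A wins each industry group but the chronological format wins overall — the comparison reverses. Format A's applications skew toward tech, which has a lower base rate.

Yes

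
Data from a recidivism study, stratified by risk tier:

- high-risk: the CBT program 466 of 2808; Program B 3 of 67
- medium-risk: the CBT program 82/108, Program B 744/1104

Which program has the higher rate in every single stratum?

the CBT program

High-risk: the CBT program 466/2808 = 16.6%, Program B 3/67 = 4.5% → the CBT program
Medium-risk: the CBT program 82/108 = 75.9%, Program B 744/1104 = 67.4% → the CBT program
The CBT program has the higher rate in both groups.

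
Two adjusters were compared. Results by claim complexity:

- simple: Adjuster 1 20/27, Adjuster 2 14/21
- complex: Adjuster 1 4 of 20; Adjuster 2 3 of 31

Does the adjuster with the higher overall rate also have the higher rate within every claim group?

Yes

Simple: Adjuster 1 20/27 = 74.1%, Adjuster 2 14/21 = 66.7% → Adjuster 1
Complex: Adjuster 1 4/20 = 20.0%, Adjuster 2 3/31 = 9.7% → Adjuster 1
Overall: Adjuster 1 24/47 = 51.1%, Adjuster 2 17/52 = 32.7% → Adjuster 1
Adjuster 1 wins overall and in every claim group — no reversal.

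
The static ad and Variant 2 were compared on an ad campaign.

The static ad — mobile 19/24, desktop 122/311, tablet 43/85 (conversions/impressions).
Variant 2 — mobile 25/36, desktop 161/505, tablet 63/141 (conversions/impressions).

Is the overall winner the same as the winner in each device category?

Mobile: the static ad 19/24 = 79.2%, Variant 2 25/36 = 69.4% → the static ad
Desktop: the static ad 122/311 = 39.2%, Variant 2 161/505 = 31.9% → the static ad
Tablet: the static ad 43/85 = 50.6%, Variant 2 63/141 = 44.7% → the static ad
Overall: the static ad 184/420 = 43.8%, Variant 2 249/682 = 36.5% → the static ad
The static ad wins overall and in every device group — no reversal.

Yes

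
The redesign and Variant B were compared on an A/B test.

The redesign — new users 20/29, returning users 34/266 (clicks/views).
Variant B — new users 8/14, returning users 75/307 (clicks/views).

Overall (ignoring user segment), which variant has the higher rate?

Variant B

New users: the redesign 20/29 = 69.0%, Variant B 8/14 = 57.1% → the redesign
Returning users: the redesign 34/266 = 12.8%, Variant B 75/307 = 24.4% → Variant B
Overall: the redesign 54/295 = 18.3%, Variant B 83/321 = 25.9% → Variant B
(Neither sweeps every user group, but Variant B has the higher pooled rate.)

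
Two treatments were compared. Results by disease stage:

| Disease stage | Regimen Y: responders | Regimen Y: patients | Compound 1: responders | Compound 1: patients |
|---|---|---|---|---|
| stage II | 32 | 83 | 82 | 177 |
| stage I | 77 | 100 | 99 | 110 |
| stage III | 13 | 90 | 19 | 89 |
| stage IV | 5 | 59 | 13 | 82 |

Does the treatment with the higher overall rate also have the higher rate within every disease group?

Stage II: Regimen Y 32/83 = 38.6%, Compound 1 82/177 = 46.3% → Compound 1
Stage I: Regimen Y 77/100 = 77.0%, Compound 1 99/110 = 90.0% → Compound 1
Stage III: Regimen Y 13/90 = 14.4%, Compound 1 19/89 = 21.3% → Compound 1
Stage IV: Regimen Y 5/59 = 8.5%, Compound 1 13/82 = 15.9% → Compound 1
Overall: Regimen Y 127/332 = 38.3%, Compound 1 213/458 = 46.5% → Compound 1
Compound 1 wins overall and in every disease group — no reversal.

Yes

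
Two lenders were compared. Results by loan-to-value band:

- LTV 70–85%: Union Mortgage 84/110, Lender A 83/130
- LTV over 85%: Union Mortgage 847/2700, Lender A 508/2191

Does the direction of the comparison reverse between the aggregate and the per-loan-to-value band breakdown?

No

LTV 70–85%: Union Mortgage 84/110 = 76.4%, Lender A 83/130 = 63.8% → Union Mortgage
LTV over 85%: Union Mortgage 847/2700 = 31.4%, Lender A 508/2191 = 23.2% → Union Mortgage
Overall: Union Mortgage 931/2810 = 33.1%, Lender A 591/2321 = 25.5% → Union Mortgage
Union Mortgage wins overall and in every loan-to-value group — no reversal.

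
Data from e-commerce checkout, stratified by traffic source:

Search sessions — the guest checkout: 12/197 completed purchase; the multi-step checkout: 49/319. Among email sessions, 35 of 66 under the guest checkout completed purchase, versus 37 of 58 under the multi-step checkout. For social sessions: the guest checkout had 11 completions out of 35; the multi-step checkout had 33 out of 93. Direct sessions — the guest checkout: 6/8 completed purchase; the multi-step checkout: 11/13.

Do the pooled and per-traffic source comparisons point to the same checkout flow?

Search: the guest checkout 12/197 = 6.1%, the multi-step checkout 49/319 = 15.4% → the multi-step checkout
Email: the guest checkout 35/66 = 53.0%, the multi-step checkout 37/58 = 63.8% → the multi-step checkout
Social: the guest checkout 11/35 = 31.4%, the multi-step checkout 33/93 = 35.5% → the multi-step checkout
Direct: the guest checkout 6/8 = 75.0%, the multi-step checkout 11/13 = 84.6% → the multi-step checkout
Overall: the guest checkout 64/306 = 20.9%, the multi-step checkout 130/483 = 26.9% → the multi-step checkout
The multi-step checkout wins overall and in every traffic group — no reversal.

Yes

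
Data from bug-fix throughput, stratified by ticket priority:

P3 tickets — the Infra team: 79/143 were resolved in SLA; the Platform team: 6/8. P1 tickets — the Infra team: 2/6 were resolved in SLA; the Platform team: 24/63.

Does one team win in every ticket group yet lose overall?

Yes

P3: the Infra team 79/143 = 55.2%, the Platform team 6/8 = 75.0% → the Platform team
P1: the Infra team 2/6 = 33.3%, the Platform team 24/63 = 38.1% → the Platform team
Overall: the Infra team 81/149 = 54.4%, the Platform team 30/71 = 42.3% → the Infra team
The Platform team wins each ticket group but the Infra team wins overall — the comparison reverses. The Platform team's tickets skew toward P1, which has a lower base rate.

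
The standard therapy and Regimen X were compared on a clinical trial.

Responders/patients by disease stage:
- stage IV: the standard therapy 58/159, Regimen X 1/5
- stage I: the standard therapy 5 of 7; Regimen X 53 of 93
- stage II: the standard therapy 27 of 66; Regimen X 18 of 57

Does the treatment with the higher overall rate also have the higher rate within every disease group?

No

Stage IV: the standard therapy 58/159 = 36.5%, Regimen X 1/5 = 20.0% → the standard therapy
Stage I: the standard therapy 5/7 = 71.4%, Regimen X 53/93 = 57.0% → the standard therapy
Stage II: the standard therapy 27/66 = 40.9%, Regimen X 18/57 = 31.6% → the standard therapy
Overall: the standard therapy 90/232 = 38.8%, Regimen X 72/155 = 46.5% → Regimen X
The standard therapy wins each disease group but Regimen X wins overall — the comparison reverses. The standard therapy's patients skew toward stage IV, which has a lower base rate.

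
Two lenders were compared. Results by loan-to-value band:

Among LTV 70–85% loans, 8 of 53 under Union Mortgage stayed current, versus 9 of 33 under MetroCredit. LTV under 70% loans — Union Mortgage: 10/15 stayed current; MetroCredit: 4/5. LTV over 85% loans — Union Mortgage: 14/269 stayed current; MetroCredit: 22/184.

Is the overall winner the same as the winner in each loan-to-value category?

Yes

LTV 70–85%: Union Mortgage 8/53 = 15.1%, MetroCredit 9/33 = 27.3% → MetroCredit
LTV under 70%: Union Mortgage 10/15 = 66.7%, MetroCredit 4/5 = 80.0% → MetroCredit
LTV over 85%: Union Mortgage 14/269 = 5.2%, MetroCredit 22/184 = 12.0% → MetroCredit
Overall: Union Mortgage 32/337 = 9.5%, MetroCredit 35/222 = 15.8% → MetroCredit
MetroCredit wins overall and in every loan-to-value group — no reversal.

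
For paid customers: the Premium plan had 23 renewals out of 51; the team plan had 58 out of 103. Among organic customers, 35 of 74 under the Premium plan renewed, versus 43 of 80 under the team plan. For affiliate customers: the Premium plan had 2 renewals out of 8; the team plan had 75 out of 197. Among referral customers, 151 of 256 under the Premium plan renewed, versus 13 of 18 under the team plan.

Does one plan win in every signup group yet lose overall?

Yes

Paid: the Premium plan 23/51 = 45.1%, the team plan 58/103 = 56.3% → the team plan
Organic: the Premium plan 35/74 = 47.3%, the team plan 43/80 = 53.8% → the team plan
Affiliate: the Premium plan 2/8 = 25.0%, the team plan 75/197 = 38.1% → the team plan
Referral: the Premium plan 151/256 = 59.0%, the team plan 13/18 = 72.2% → the team plan
Overall: the Premium plan 211/389 = 54.2%, the team plan 189/398 = 47.5% → the Premium plan
The team plan wins each signup group but the Premium plan wins overall — the comparison reverses. The team plan's customers skew toward affiliate, which has a lower base rate.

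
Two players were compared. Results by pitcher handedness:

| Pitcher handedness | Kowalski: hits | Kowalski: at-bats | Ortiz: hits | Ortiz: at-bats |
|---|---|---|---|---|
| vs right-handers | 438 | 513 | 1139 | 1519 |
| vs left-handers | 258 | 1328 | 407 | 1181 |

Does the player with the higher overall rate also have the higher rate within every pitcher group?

Vs right-handers: Kowalski 438/513 = 85.4%, Ortiz 1139/1519 = 75.0% → Kowalski
Vs left-handers: Kowalski 258/1328 = 19.4%, Ortiz 407/1181 = 34.5% → Ortiz
Overall: Kowalski 696/1841 = 37.8%, Ortiz 1546/2700 = 57.3% → Ortiz
Neither sweeps: Kowalski wins 1 of 2 groups, Ortiz wins 1. Ortiz wins overall but not every group — no Simpson reversal.

No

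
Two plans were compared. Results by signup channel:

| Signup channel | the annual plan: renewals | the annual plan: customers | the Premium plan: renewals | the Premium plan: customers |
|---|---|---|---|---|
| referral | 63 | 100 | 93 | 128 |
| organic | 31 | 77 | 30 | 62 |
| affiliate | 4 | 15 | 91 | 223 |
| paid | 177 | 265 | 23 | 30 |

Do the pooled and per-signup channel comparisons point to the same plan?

Referral: the annual plan 63/100 = 63.0%, the Premium plan 93/128 = 72.7% → the Premium plan
Organic: the annual plan 31/77 = 40.3%, the Premium plan 30/62 = 48.4% → the Premium plan
Affiliate: the annual plan 4/15 = 26.7%, the Premium plan 91/223 = 40.8% → the Premium plan
Paid: the annual plan 177/265 = 66.8%, the Premium plan 23/30 = 76.7% → the Premium plan
Overall: the annual plan 275/457 = 60.2%, the Premium plan 237/443 = 53.5% → the annual plan
The Premium plan wins each signup group but the annual plan wins overall — the comparison reverses. The Premium plan's customers skew toward affiliate, which has a lower base rate.

No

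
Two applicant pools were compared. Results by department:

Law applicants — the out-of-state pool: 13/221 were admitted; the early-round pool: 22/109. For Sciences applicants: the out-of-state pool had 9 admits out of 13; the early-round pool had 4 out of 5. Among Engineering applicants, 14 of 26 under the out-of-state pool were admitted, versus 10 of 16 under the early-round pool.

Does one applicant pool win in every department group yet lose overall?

Law: the out-of-state pool 13/221 = 5.9%, the early-round pool 22/109 = 20.2% → the early-round pool
Sciences: the out-of-state pool 9/13 = 69.2%, the early-round pool 4/5 = 80.0% → the early-round pool
Engineering: the out-of-state pool 14/26 = 53.8%, the early-round pool 10/16 = 62.5% → the early-round pool
Overall: the out-of-state pool 36/260 = 13.8%, the early-round pool 36/130 = 27.7% → the early-round pool
The early-round pool wins overall and in every department group — no reversal.

No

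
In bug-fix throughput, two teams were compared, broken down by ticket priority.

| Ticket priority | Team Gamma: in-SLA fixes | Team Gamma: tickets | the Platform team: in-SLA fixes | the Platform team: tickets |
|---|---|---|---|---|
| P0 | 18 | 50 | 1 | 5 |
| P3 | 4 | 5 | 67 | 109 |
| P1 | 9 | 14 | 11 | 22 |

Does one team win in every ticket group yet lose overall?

Yes

P0: Team Gamma 18/50 = 36.0%, the Platform team 1/5 = 20.0% → Team Gamma
P3: Team Gamma 4/5 = 80.0%, the Platform team 67/109 = 61.5% → Team Gamma
P1: Team Gamma 9/14 = 64.3%, the Platform team 11/22 = 50.0% → Team Gamma
Overall: Team Gamma 31/69 = 44.9%, the Platform team 79/136 = 58.1% → the Platform team
Team Gamma wins each ticket group but the Platform team wins overall — the comparison reverses. Team Gamma's tickets skew toward P0, which has a lower base rate.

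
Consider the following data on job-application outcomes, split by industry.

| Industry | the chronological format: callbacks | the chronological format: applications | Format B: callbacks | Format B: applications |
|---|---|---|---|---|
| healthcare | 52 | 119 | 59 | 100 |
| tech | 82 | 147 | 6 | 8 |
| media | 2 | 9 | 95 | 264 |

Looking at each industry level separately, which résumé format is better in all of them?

Healthcare: the chronological format 52/119 = 43.7%, Format B 59/100 = 59.0% → Format B
Tech: the chronological format 82/147 = 55.8%, Format B 6/8 = 75.0% → Format B
Media: the chronological format 2/9 = 22.2%, Format B 95/264 = 36.0% → Format B
Format B has the higher rate in all 3 groups.

Format B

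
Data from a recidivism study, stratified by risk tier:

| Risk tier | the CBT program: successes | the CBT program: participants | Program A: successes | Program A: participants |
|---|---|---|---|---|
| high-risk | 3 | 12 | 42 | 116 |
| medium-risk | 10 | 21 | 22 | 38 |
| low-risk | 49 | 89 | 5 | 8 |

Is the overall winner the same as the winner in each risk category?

High-risk: the CBT program 3/12 = 25.0%, Program A 42/116 = 36.2% → Program A
Medium-risk: the CBT program 10/21 = 47.6%, Program A 22/38 = 57.9% → Program A
Low-risk: the CBT program 49/89 = 55.1%, Program A 5/8 = 62.5% → Program A
Overall: the CBT program 62/122 = 50.8%, Program A 69/162 = 42.6% → the CBT program
Program A wins each risk group but the CBT program wins overall — the comparison reverses. Program A's participants skew toward high-risk, which has a lower base rate.

No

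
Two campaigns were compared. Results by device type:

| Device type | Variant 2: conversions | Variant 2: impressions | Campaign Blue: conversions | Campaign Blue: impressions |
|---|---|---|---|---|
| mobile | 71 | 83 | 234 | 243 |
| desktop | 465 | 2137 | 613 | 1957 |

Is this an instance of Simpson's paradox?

No

Mobile: Variant 2 71/83 = 85.5%, Campaign Blue 234/243 = 96.3% → Campaign Blue
Desktop: Variant 2 465/2137 = 21.8%, Campaign Blue 613/1957 = 31.3% → Campaign Blue
Overall: Variant 2 536/2220 = 24.1%, Campaign Blue 847/2200 = 38.5% → Campaign Blue
Campaign Blue wins overall and in every device group — no reversal.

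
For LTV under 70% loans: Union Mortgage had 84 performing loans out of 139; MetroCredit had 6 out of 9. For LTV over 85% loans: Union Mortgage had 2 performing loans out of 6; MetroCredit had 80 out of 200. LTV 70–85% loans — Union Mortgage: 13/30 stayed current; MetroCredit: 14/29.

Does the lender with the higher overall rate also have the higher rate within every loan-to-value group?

No

LTV under 70%: Union Mortgage 84/139 = 60.4%, MetroCredit 6/9 = 66.7% → MetroCredit
LTV over 85%: Union Mortgage 2/6 = 33.3%, MetroCredit 80/200 = 40.0% → MetroCredit
LTV 70–85%: Union Mortgage 13/30 = 43.3%, MetroCredit 14/29 = 48.3% → MetroCredit
Overall: Union Mortgage 99/175 = 56.6%, MetroCredit 100/238 = 42.0% → Union Mortgage
MetroCredit wins each loan-to-value group but Union Mortgage wins overall — the comparison reverses. MetroCredit's loans skew toward LTV over 85%, which has a lower base rate.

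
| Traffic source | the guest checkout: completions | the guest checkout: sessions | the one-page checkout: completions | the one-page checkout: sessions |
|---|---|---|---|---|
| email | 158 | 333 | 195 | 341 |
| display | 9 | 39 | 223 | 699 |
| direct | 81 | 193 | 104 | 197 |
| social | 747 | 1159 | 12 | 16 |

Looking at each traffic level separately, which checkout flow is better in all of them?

Email: the guest checkout 158/333 = 47.4%, the one-page checkout 195/341 = 57.2% → the one-page checkout
Display: the guest checkout 9/39 = 23.1%, the one-page checkout 223/699 = 31.9% → the one-page checkout
Direct: the guest checkout 81/193 = 42.0%, the one-page checkout 104/197 = 52.8% → the one-page checkout
Social: the guest checkout 747/1159 = 64.5%, the one-page checkout 12/16 = 75.0% → the one-page checkout
The one-page checkout has the higher rate in all 4 groups.

the one-page checkout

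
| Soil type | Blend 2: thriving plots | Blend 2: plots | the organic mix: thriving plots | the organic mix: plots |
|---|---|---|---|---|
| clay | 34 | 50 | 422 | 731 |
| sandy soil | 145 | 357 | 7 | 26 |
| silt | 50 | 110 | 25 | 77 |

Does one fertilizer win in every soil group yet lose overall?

Clay: Blend 2 34/50 = 68.0%, the organic mix 422/731 = 57.7% → Blend 2
Sandy soil: Blend 2 145/357 = 40.6%, the organic mix 7/26 = 26.9% → Blend 2
Silt: Blend 2 50/110 = 45.5%, the organic mix 25/77 = 32.5% → Blend 2
Overall: Blend 2 229/517 = 44.3%, the organic mix 454/834 = 54.4% → the organic mix
Blend 2 wins each soil group but the organic mix wins overall — the comparison reverses. Blend 2's plots skew toward sandy soil, which has a lower base rate.

Yes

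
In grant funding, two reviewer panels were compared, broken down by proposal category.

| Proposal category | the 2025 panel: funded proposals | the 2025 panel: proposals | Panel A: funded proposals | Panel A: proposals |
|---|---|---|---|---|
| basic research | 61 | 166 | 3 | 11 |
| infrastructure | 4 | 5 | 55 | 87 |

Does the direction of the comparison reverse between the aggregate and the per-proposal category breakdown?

Basic research: the 2025 panel 61/166 = 36.7%, Panel A 3/11 = 27.3% → the 2025 panel
Infrastructure: the 2025 panel 4/5 = 80.0%, Panel A 55/87 = 63.2% → the 2025 panel
Overall: the 2025 panel 65/171 = 38.0%, Panel A 58/98 = 59.2% → Panel A
The 2025 panel wins each proposal group but Panel A wins overall — the comparison reverses. The 2025 panel's proposals skew toward basic research, which has a lower base rate.

Yes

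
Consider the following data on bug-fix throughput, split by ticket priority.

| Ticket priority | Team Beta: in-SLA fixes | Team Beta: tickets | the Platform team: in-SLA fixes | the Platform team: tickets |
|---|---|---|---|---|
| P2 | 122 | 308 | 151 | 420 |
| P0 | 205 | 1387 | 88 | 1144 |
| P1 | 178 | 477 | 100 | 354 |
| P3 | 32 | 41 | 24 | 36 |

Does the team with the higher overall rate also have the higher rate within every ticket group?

P2: Team Beta 122/308 = 39.6%, the Platform team 151/420 = 36.0% → Team Beta
P0: Team Beta 205/1387 = 14.8%, the Platform team 88/1144 = 7.7% → Team Beta
P1: Team Beta 178/477 = 37.3%, the Platform team 100/354 = 28.2% → Team Beta
P3: Team Beta 32/41 = 78.0%, the Platform team 24/36 = 66.7% → Team Beta
Overall: Team Beta 537/2213 = 24.3%, the Platform team 363/1954 = 18.6% → Team Beta
Team Beta wins overall and in every ticket group — no reversal.

Yes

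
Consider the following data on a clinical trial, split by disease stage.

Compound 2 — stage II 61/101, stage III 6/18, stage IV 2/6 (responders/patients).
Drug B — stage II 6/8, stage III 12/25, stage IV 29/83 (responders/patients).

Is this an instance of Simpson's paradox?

Yes

Stage II: Compound 2 61/101 = 60.4%, Drug B 6/8 = 75.0% → Drug B
Stage III: Compound 2 6/18 = 33.3%, Drug B 12/25 = 48.0% → Drug B
Stage IV: Compound 2 2/6 = 33.3%, Drug B 29/83 = 34.9% → Drug B
Overall: Compound 2 69/125 = 55.2%, Drug B 47/116 = 40.5% → Compound 2
Drug B wins each disease group but Compound 2 wins overall — the comparison reverses. Drug B's patients skew toward stage IV, which has a lower base rate.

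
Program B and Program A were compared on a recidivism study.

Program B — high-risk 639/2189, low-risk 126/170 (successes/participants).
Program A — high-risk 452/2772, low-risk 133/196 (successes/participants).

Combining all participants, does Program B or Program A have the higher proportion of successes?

Program B

High-risk: Program B 639/2189 = 29.2%, Program A 452/2772 = 16.3% → Program B
Low-risk: Program B 126/170 = 74.1%, Program A 133/196 = 67.9% → Program B
Overall: Program B 765/2359 = 32.4%, Program A 585/2968 = 19.7% → Program B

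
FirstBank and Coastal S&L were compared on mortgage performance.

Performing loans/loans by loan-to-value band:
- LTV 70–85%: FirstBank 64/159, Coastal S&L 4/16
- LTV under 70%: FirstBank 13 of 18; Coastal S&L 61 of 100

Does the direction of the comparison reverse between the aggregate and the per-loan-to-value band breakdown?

LTV 70–85%: FirstBank 64/159 = 40.3%, Coastal S&L 4/16 = 25.0% → FirstBank
LTV under 70%: FirstBank 13/18 = 72.2%, Coastal S&L 61/100 = 61.0% → FirstBank
Overall: FirstBank 77/177 = 43.5%, Coastal S&L 65/116 = 56.0% → Coastal S&L
FirstBank wins each loan-to-value group but Coastal S&L wins overall — the comparison reverses. FirstBank's loans skew toward LTV 70–85%, which has a lower base rate.

Yes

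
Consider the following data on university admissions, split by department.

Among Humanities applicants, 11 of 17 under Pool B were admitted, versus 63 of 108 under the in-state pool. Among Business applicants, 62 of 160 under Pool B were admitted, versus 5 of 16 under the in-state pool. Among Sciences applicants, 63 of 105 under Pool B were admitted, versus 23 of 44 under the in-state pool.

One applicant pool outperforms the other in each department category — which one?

Pool B

Humanities: Pool B 11/17 = 64.7%, the in-state pool 63/108 = 58.3% → Pool B
Business: Pool B 62/160 = 38.8%, the in-state pool 5/16 = 31.2% → Pool B
Sciences: Pool B 63/105 = 60.0%, the in-state pool 23/44 = 52.3% → Pool B
Pool B has the higher rate in all 3 groups.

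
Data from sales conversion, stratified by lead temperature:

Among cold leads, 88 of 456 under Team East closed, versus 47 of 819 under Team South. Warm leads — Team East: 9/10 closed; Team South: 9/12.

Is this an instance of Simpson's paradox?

Cold: Team East 88/456 = 19.3%, Team South 47/819 = 5.7% → Team East
Warm: Team East 9/10 = 90.0%, Team South 9/12 = 75.0% → Team East
Overall: Team East 97/466 = 20.8%, Team South 56/831 = 6.7% → Team East
Team East wins overall and in every lead group — no reversal.

No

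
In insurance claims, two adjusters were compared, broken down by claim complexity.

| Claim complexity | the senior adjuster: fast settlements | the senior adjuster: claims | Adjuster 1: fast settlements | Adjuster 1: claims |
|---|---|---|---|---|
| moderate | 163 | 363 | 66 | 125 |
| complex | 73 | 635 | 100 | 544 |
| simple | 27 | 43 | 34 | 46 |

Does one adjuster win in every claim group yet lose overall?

Moderate: the senior adjuster 163/363 = 44.9%, Adjuster 1 66/125 = 52.8% → Adjuster 1
Complex: the senior adjuster 73/635 = 11.5%, Adjuster 1 100/544 = 18.4% → Adjuster 1
Simple: the senior adjuster 27/43 = 62.8%, Adjuster 1 34/46 = 73.9% → Adjuster 1
Overall: the senior adjuster 263/1041 = 25.3%, Adjuster 1 200/715 = 28.0% → Adjuster 1
Adjuster 1 wins overall and in every claim group — no reversal.

No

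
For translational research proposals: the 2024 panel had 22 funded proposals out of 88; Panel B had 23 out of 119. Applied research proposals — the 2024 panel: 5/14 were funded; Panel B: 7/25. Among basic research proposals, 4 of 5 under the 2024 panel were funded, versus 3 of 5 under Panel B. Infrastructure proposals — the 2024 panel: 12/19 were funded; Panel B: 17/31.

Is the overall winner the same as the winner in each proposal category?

Yes

Translational research: the 2024 panel 22/88 = 25.0%, Panel B 23/119 = 19.3% → the 2024 panel
Applied research: the 2024 panel 5/14 = 35.7%, Panel B 7/25 = 28.0% → the 2024 panel
Basic research: the 2024 panel 4/5 = 80.0%, Panel B 3/5 = 60.0% → the 2024 panel
Infrastructure: the 2024 panel 12/19 = 63.2%, Panel B 17/31 = 54.8% → the 2024 panel
Overall: the 2024 panel 43/126 = 34.1%, Panel B 50/180 = 27.8% → the 2024 panel
The 2024 panel wins overall and in every proposal group — no reversal.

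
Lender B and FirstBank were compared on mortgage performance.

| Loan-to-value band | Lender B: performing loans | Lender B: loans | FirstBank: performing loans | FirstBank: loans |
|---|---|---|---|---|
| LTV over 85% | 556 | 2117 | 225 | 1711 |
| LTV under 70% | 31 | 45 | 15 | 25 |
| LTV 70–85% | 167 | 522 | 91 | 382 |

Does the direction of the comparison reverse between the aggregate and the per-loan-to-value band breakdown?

No

LTV over 85%: Lender B 556/2117 = 26.3%, FirstBank 225/1711 = 13.2% → Lender B
LTV under 70%: Lender B 31/45 = 68.9%, FirstBank 15/25 = 60.0% → Lender B
LTV 70–85%: Lender B 167/522 = 32.0%, FirstBank 91/382 = 23.8% → Lender B
Overall: Lender B 754/2684 = 28.1%, FirstBank 331/2118 = 15.6% → Lender B
Lender B wins overall and in every loan-to-value group — no reversal.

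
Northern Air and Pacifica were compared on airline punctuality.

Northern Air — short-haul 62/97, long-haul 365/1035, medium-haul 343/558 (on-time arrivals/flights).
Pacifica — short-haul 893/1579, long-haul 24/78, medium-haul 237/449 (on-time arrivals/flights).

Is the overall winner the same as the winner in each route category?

Short-haul: Northern Air 62/97 = 63.9%, Pacifica 893/1579 = 56.6% → Northern Air
Long-haul: Northern Air 365/1035 = 35.3%, Pacifica 24/78 = 30.8% → Northern Air
Medium-haul: Northern Air 343/558 = 61.5%, Pacifica 237/449 = 52.8% → Northern Air
Overall: Northern Air 770/1690 = 45.6%, Pacifica 1154/2106 = 54.8% → Pacifica
Northern Air wins each route group but Pacifica wins overall — the comparison reverses. Northern Air's flights skew toward long-haul, which has a lower base rate.

No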